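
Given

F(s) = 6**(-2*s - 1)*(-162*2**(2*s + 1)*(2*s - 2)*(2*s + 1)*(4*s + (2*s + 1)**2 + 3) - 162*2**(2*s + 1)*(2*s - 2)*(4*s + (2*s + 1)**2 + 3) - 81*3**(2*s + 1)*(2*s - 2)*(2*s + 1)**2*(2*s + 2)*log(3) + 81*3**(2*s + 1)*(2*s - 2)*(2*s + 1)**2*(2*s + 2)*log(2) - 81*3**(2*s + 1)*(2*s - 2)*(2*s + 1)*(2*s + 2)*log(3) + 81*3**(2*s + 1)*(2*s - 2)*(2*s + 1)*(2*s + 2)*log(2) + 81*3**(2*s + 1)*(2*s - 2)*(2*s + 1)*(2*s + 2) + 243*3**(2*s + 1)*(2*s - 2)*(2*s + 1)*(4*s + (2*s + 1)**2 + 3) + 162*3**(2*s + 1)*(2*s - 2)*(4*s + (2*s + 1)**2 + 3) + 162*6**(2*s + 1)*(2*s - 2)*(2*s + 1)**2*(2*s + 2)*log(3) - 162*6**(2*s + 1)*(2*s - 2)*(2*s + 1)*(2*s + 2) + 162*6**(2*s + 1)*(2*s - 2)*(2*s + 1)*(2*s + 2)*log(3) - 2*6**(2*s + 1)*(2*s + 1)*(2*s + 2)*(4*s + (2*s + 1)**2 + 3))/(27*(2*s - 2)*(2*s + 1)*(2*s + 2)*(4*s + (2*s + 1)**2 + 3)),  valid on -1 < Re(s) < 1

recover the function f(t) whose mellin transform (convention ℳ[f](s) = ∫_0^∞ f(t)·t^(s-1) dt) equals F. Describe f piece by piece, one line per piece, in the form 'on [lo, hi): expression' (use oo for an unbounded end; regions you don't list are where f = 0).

remove the power substitution first: 3*t**2 on [0, 1/3); t*(3*t + 3) on [1/3, 1/2); 3*t**2*log(3*t) on [1/2, 1); …
remove the shared t-power first: 3*t on [0, 1/3); 3*t + 3 on [1/3, 1/2); 3*t*log(3*t) on [1/2, 1); …
remove the common scale on t first: t on [0, 1); t + 3 on [1, 3/2); t*log(t) on [3/2, 3); …
the 4 pieces separated at 1/9, 1/4, 1 each add one integral
[0, 1/9) adds the kernel integral of 3*t
segment 1/9 to 1/4 holds sqrt(t)*(3*sqrt(t) + 3); add its integral
∫ 3*t*log(3*sqrt(t))·t^(s-1) over [1/4, 1)
on [1, ∞): add ∫ 1/(27*t)·t^(s-1) dt

on [0, 1/9): 3*t
on [1/9, 1/4): sqrt(t)*(3*sqrt(t) + 3)
on [1/4, 1): 3*t*log(3*sqrt(t))
on [1, oo): 1/(27*t)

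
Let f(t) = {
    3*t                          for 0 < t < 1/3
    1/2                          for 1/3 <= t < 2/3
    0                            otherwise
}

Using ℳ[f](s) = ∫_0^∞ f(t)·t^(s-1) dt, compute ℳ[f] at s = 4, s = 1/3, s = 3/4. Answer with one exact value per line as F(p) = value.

undo the common scale on t: t on [0, 1); 1/2 on [1, 2)
slice at 1/3, transform all 2 pieces, and sum them
between 0 and 1/3 the integrand is 3*t·t^(s-1)
for t in [1/3, 2/3): the term is ∫ 1/2·t^(s-1)

F(4) = 83/3240
F(1/3) = 3**(2/3)*(-1 + 2*2**(1/3))/4
F(3/4) = 2*3**(1/4)*(-1 + 7*2**(3/4))/63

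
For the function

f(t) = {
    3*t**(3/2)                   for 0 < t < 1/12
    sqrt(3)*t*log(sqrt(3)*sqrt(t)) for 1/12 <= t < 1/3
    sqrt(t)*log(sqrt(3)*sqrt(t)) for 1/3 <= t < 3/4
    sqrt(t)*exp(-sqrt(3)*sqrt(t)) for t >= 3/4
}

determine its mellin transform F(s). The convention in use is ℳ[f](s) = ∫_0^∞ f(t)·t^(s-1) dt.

3**(1/2 - s)*(8*2**(2*s)*(2*s + 1)**2*(2*s + 3)*(4*s + (2*s + 1)**2 + 3)*uppergamma(2*s + 1, 3/2) - 8*2**(2*s)*(2*s + 1)**2*(2*s + 3) + 8*2**(2*s)*(2*s + 3)*(4*s + (2*s + 1)**2 + 3) + 3**(2*s)*(2*s + 1)*(2*s + 3)*(-12*log(2) + 12*log(3))*(4*s + (2*s + 1)**2 + 3) - 12*3**(2*s)*(2*s + 3)*(4*s + (2*s + 1)**2 + 3) + (2*s + 1)**3*(2*s + 3)*log(4) + (2*s + 1)**2*(2*s + 3)*log(4) + 2*(2*s + 1)**2*(2*s + 3) + (2*s + 1)**2*(4*s + (2*s + 1)**2 + 3))/(12*2**(2*s)*(2*s + 1)**2*(2*s + 3)*(4*s + (2*s + 1)**2 + 3))
  Re(s) > -3/2

back out the shared t-power: 3*t on [0, 1/12); sqrt(3)*sqrt(t)*log(sqrt(3)*sqrt(t)) on [1/12, 1/3); log(sqrt(3)*sqrt(t)) on [1/3, 3/4); …
reversing the common scale on t: t on [0, 1/4); sqrt(t)*log(sqrt(t)) on [1/4, 1); log(sqrt(t)) on [1, 9/4); …
peel off the power substitution: t**2 on [0, 1/2); t*log(t) on [1/2, 1); log(t) on [1, 3/2); …
the 4 pieces separated at 1/12, 1/3, 3/4 each add one integral
segment 0 to 1/12 holds 3*t**(3/2); add its integral
∫ sqrt(3)*t*log(sqrt(3)*sqrt(t))·t^(s-1) over [1/12, 1/3)
segment 1/3 to 3/4 holds sqrt(t)*log(sqrt(3)*sqrt(t)); add its integral
∫ sqrt(t)*exp(-sqrt(3)*sqrt(t))·t^(s-1) over [3/4, ∞)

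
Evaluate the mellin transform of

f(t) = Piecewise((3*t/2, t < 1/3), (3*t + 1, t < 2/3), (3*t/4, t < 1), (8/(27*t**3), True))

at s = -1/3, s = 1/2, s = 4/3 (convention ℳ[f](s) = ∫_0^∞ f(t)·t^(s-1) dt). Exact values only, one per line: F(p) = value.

back out the common scale on t: t on [0, 1/2); 2*t + 1 on [1/2, 1); t/2 on [1, 3/2); …
along the cuts 1/3, 2/3, 1, ℳ[f](s) splits into 4 integrals
between 0 and 1/3 the integrand is 3*t/2·t^(s-1)
over [1/3, 2/3), the kernel integral of (3*t + 1) enters the sum
segment 2/3 to 1 holds 3*t/4; add its integral
between 1 and ∞ the integrand is 8/(27*t**3)·t^(s-1)

F(-1/3) = 3**(1/3)*(-405*2**(2/3) + 437*3**(2/3) + 2430)/1080
F(1/2) = -7*sqrt(3)/9 + 167/270 + sqrt(6)
F(4/3) = 3**(2/3)*(-405 + 629*3**(1/3) + 1170*2**(1/3))/3780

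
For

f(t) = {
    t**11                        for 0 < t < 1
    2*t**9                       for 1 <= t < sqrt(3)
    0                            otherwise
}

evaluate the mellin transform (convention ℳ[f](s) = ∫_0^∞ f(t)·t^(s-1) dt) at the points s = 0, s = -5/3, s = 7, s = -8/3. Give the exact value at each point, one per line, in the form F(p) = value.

strip the power substitution: t**(11/2) on [0, 1); 2*t**(9/2) on [1, 3)
invert the shared t-power to get t**(7/2) on [0, 1); 2*t**(5/2) on [1, 3)
undo the shared t-power: t**(3/2) on [0, 1); 2*sqrt(t) on [1, 3)
cuts at 1: linearity sums the 2 kernel integrals
for t in [0, 1): the term is ∫ t**11·t^(s-1)
segment [1, sqrt(3)) carries 2*t**9; integrate it

F(0) = -13/99 + 18*sqrt(3)
F(-5/3) = -51/308 + 81*3**(2/3)/11
F(7) = 14761/18
F(-8/3) = -93/475 + 162*3**(1/6)/19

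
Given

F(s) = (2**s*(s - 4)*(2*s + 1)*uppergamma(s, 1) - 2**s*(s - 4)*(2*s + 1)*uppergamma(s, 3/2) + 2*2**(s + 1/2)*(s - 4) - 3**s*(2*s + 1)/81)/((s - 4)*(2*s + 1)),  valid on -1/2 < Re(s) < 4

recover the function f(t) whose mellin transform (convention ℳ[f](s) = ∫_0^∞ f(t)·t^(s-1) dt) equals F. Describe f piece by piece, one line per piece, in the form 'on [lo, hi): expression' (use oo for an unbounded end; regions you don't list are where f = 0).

the 3 pieces separated at 2, 3 each add one integral
[0, 2) adds the kernel integral of sqrt(t)
segment [2, 3) carries exp(-t/2); integrate it
for t in [3, ∞): the term is ∫ t**(-4)·t^(s-1)

on [0, 2): sqrt(t)
on [2, 3): exp(-t/2)
on [3, oo): t**(-4)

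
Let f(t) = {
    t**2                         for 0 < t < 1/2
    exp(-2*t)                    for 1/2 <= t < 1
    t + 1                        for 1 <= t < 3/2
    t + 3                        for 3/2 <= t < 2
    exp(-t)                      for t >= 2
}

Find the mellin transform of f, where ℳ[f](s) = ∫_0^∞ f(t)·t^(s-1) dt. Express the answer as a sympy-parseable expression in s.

breakpoints 1/2, 1, 3/2, 2: one integral from each of the 5 segments
for t in [0, 1/2): the term is ∫ t**2·t^(s-1)
over [1/2, 1), the kernel integral of exp(-2*t) enters the sum
piece [1, 3/2): integrate (t + 1) against the kernel
between 3/2 and 2 the integrand is (t + 3)·t^(s-1)
the [2, ∞) slice contributes ∫ exp(-t)·t^(s-1) dt

(20*2**(2*s)*s*(s + 2) + 12*2**(2*s)*(s + 2) + 4*2**s*s*(s + 1)*(s + 2)*uppergamma(s, 2) - 8*2**s*s*(s + 2) - 4*2**s*(s + 2) - 8*3**s*s*(s + 2) - 8*3**s*(s + 2) + 4*s*(s + 1)*(s + 2)*uppergamma(s, 1) - 4*s*(s + 1)*(s + 2)*uppergamma(s, 2) + s*(s + 1))/(4*2**s*s*(s + 1)*(s + 2))
  Re(s) > -2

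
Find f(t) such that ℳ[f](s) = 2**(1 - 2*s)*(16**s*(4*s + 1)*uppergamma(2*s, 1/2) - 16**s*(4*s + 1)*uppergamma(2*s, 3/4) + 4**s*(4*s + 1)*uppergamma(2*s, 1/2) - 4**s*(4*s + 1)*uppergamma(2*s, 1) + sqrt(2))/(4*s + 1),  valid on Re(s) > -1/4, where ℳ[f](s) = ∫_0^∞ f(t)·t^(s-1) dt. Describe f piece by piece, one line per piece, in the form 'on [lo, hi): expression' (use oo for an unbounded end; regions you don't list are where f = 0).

back out the power substitution: sqrt(t) on [0, 1/2); exp(-t) on [1/2, 1); exp(-t/2) on [1, 3/2)
breakpoints 1/4, 1: one integral from each of the 3 segments
[0, 1/4) adds the kernel integral of t**(1/4)
segment 1/4 to 1 holds exp(-sqrt(t)); add its integral
segment [1, 9/4) carries exp(-sqrt(t)/2); integrate it

on [0, 1/4): t**(1/4)
on [1/4, 1): exp(-sqrt(t))
on [1, 9/4): exp(-sqrt(t)/2)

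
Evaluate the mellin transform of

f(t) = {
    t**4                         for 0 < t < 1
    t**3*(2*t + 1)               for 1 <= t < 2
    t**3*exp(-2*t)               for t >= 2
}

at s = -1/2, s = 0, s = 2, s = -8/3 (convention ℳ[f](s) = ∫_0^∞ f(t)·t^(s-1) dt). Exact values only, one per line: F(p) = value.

back out the shared t-power: t**3 on [0, 1); t**2*(2*t + 1) on [1, 2); t**2*exp(-2*t) on [2, ∞)
invert the shared t-power to get t on [0, 1); 2*t + 1 on [1, 2); exp(-2*t) on [2, ∞)
split f at 1, 2: ℳ[f](s) collects 3 kernel integrals
[0, 1) adds the kernel integral of t**4
between 1 and 2 the integrand is t**3*(2*t + 1)·t^(s-1)
for t in [2, ∞): the term is ∫ t**3*exp(-2*t)·t^(s-1)

F(-1/2) = (sqrt(2)*(105*sqrt(pi)*exp(4)*erfc(2) + 1540)/1120 + (-768 + 6912*sqrt(2))*exp(4)/1120)*exp(-4)
F(0) = 13*exp(-4)/4 + 121/12
F(2) = 103*exp(-4)/4 + 821/30
F(-8/3) = -15/4 + 2**(2/3)*uppergamma(1/3, 4)/2 + 6*2**(1/3)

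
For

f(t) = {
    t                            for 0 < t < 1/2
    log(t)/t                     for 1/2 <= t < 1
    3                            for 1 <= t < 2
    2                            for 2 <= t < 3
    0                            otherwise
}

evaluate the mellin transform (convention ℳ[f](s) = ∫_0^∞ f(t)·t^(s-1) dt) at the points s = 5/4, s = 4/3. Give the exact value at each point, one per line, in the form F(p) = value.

F(5/4) = 2**(3/4)*(-828*2**(1/4) + 72*sqrt(2) + 180*log(2) + 216*6**(1/4) + 725)/90
F(4/3) = -45/4 + 3*2**(2/3)*log(2)/2 + 3*2**(1/3)/2 + 9*3**(1/3)/2 + 255*2**(2/3)/56

breakpoints 1/2, 1, 2: one integral from each of the 4 segments
for t in [0, 1/2): the term is ∫ t·t^(s-1)
on [1/2, 1): add ∫ log(t)/t·t^(s-1) dt
∫ 3·t^(s-1) over [1, 2)
the [2, 3) slice contributes ∫ 2·t^(s-1) dt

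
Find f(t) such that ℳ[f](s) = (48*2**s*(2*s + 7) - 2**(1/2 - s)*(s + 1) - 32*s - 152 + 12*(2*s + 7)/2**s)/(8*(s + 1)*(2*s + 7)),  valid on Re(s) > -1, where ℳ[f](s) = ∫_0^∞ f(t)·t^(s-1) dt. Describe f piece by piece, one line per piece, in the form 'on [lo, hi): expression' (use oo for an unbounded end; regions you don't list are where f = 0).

summing 3 kernel integrals split by 1/2, 1 yields ℳ[f](s)
piece [0, 1/2): integrate 3*t against the kernel
on [1/2, 1) integrate f = t**(7/2) against the kernel
the [1, 2) slice contributes ∫ 3*t·t^(s-1) dt

on [0, 1/2): 3*t
on [1/2, 1): t**(7/2)
on [1, 2): 3*t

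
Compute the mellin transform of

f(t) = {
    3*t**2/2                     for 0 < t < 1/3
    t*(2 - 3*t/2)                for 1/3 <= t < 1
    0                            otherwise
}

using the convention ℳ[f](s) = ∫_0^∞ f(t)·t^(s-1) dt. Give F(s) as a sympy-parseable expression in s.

back out the shared t-power: 3*t/2 on [0, 1/3); 2 - 3*t/2 on [1/3, 1)
undo the common scale on t: t on [0, 1/2); 2 - t on [1/2, 3/2)
decompose at 1/3; ℳ[f](s) sums the 2 pieces' integrals
between 0 and 1/3 the integrand is 3*t**2/2·t^(s-1)
for t in [1/3, 1): the term is ∫ t*(2 - 3*t/2)·t^(s-1)

(3*3**s*(s + 1) + 12*3**s - 2*s - 6)/(6*3**s*(s + 1)*(s + 2))
  Re(s) > -2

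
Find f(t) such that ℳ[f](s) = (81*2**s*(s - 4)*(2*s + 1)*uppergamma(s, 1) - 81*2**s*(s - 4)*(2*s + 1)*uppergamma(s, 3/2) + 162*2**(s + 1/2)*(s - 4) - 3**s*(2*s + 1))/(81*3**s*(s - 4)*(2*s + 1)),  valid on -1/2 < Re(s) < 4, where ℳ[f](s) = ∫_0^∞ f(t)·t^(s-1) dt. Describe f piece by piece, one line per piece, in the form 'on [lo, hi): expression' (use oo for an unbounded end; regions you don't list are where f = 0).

strip the common scale on t: sqrt(2)*sqrt(t) on [0, 1); exp(-t) on [1, 3/2); 1/(16*t**4) on [3/2, ∞)
strip the common scale on t: sqrt(t) on [0, 2); exp(-t/2) on [2, 3); t**(-4) on [3, ∞)
treat the 3 regions marked off by 2/3, 1 separately and sum
for t in [0, 2/3): the term is ∫ sqrt(3)*sqrt(t)·t^(s-1)
segment [2/3, 1) carries exp(-3*t/2); integrate it
the [1, ∞) slice contributes ∫ 1/(81*t**4)·t^(s-1) dt

on [0, 2/3): sqrt(3)*sqrt(t)
on [2/3, 1): exp(-3*t/2)
on [1, oo): 1/(81*t**4)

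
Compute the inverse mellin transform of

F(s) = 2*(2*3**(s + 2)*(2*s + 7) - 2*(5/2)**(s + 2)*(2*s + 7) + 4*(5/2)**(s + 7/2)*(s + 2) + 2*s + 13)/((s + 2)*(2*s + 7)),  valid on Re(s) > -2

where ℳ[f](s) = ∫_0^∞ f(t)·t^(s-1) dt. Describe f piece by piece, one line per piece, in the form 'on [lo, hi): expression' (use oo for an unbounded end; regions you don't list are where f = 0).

slice at 1, 5/2, transform all 3 pieces, and sum them
segment 0 to 1 holds 6*t**2; add its integral
over [1, 5/2), the kernel integral of 4*t**(7/2) enters the sum
piece [5/2, 3): integrate 4*t**2 against the kernel

on [0, 1): 6*t**2
on [1, 5/2): 4*t**(7/2)
on [5/2, 3): 4*t**2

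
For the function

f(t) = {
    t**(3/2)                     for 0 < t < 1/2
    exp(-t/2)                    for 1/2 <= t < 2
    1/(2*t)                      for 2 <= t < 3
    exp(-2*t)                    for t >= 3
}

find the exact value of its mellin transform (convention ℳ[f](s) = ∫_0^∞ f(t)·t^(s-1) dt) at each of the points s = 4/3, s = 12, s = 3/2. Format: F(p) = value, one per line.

F(4/3) = -3*2**(1/3)/2 - 2*2**(1/3)*uppergamma(4/3, 1) + 2**(2/3)*uppergamma(4/3, 6)/4 + 3*2**(1/6)/68 + 2*2**(1/3)*uppergamma(4/3, 1/4) + 3*3**(1/3)/2
F(12) = -444436938752*exp(-1) + sqrt(2)/221184 + 175099/22 + 61640757*exp(-6)/16 + 214975636319885*exp(-1/4)/1024
F(3/2) = -sqrt(2) - 2*sqrt(2)*exp(-1) - sqrt(2)*sqrt(pi)*erfc(1) + sqrt(2)*sqrt(pi)*erfc(sqrt(6))/8 + sqrt(3)*exp(-6)/2 + 1/24 + sqrt(2)*exp(-1/4) + sqrt(2)*sqrt(pi)*erfc(1/2) + sqrt(3)

slice at 1/2, 2, 3, transform all 4 pieces, and sum them
for t in [0, 1/2): the term is ∫ t**(3/2)·t^(s-1)
on [1/2, 2): add ∫ exp(-t/2)·t^(s-1) dt
[2, 3) adds the kernel integral of 1/(2*t)
for t in [3, ∞): the term is ∫ exp(-2*t)·t^(s-1)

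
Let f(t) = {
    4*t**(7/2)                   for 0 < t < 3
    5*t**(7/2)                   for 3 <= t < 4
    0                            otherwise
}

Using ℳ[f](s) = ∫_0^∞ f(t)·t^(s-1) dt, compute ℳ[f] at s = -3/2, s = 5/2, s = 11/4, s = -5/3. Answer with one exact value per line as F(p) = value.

breakpoints 3: one integral from each of the 2 segments
∫ over [0, 3) of 4*t**(7/2)·t^(s-1) joins the sum
on [3, 4): add ∫ 5*t**(7/2)·t^(s-1) dt

F(-3/2) = 71/2
F(5/2) = 19751/6
F(11/4) = -2916*3**(1/4)/25 + 16384*sqrt(2)/5
F(-5/3) = -18*3**(5/6)/11 + 240*2**(2/3)/11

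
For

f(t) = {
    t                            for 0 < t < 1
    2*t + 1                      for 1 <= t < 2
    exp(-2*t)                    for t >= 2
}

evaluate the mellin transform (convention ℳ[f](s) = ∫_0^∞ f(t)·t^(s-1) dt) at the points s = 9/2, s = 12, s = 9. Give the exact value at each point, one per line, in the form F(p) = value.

F(9/2) = (sqrt(2)*(10395*sqrt(pi)*exp(4)*erfc(2) + 532620)/50688 + (-20480 + 770048*sqrt(2))*exp(4)/50688)*exp(-4)
F(12) = 83277/52 + 8505425*exp(-4)/16
F(9) = 16831*exp(-4)/4 + 23533/90

integrate the 3 segments split at 1, 2, then add the results
on [0, 1): add ∫ t·t^(s-1) dt
∫ over [1, 2) of (2*t + 1)·t^(s-1) joins the sum
[2, ∞) adds the kernel integral of exp(-2*t)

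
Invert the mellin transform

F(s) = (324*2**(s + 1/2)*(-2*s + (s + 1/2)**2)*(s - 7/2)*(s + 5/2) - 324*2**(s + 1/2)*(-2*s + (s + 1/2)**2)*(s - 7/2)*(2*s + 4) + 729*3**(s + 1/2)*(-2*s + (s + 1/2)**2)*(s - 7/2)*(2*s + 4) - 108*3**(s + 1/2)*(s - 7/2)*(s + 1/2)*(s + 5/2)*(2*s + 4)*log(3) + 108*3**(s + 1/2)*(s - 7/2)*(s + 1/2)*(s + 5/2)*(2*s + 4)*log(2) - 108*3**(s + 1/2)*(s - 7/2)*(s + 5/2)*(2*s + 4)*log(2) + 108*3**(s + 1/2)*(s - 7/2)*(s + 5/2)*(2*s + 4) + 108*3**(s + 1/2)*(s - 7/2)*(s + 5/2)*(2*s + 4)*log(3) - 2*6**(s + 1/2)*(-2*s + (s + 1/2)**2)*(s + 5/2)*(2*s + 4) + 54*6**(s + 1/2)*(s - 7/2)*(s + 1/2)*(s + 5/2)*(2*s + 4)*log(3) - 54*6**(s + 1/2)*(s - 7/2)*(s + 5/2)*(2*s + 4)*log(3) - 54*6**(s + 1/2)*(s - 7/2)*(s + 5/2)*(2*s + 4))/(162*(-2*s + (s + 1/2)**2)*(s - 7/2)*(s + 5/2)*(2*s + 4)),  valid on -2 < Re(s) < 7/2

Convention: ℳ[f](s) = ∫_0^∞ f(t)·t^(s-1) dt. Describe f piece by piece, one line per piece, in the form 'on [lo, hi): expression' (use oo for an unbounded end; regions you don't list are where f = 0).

the shared t-power comes off first: sqrt(2)*t**(3/2)/4 on [0, 2); t**2/2 on [2, 3); 2*log(t/2)/t on [3, 6); …
undo the common scale on t: t**(3/2) on [0, 1); 2*t**2 on [1, 3/2); log(t)/t on [3/2, 3); …
slice at 2, 3, 6, transform all 4 pieces, and sum them
the [0, 2) slice contributes ∫ sqrt(2)*t**2/4·t^(s-1) dt
the [2, 3) slice contributes ∫ t**(5/2)/2·t^(s-1) dt
∫ 2*log(t/2)/sqrt(t)·t^(s-1) over [3, 6)
piece [6, ∞): integrate 16/t**(7/2) against the kernel

on [0, 2): sqrt(2)*t**2/4
on [2, 3): t**(5/2)/2
on [3, 6): 2*log(t/2)/sqrt(t)
on [6, oo): 16/t**(7/2)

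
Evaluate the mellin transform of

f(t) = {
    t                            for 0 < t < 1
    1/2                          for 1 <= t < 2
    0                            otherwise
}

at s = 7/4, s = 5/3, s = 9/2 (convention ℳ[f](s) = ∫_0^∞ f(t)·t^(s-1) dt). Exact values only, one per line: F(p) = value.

F(7/4) = 6/77 + 4*2**(3/4)/7
F(5/3) = 3/40 + 3*2**(2/3)/5
F(9/2) = 7/99 + 16*sqrt(2)/9

slice at 1, transform all 2 pieces, and sum them
segment [0, 1) carries t; integrate it
the [1, 2) slice contributes ∫ 1/2·t^(s-1) dt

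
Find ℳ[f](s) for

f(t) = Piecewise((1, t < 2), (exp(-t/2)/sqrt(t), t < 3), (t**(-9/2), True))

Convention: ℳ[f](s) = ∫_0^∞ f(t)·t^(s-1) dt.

undo the shared t-power: t on [0, 2); sqrt(t)*exp(-t/2) on [2, 3); t**(-7/2) on [3, ∞)
back out the shared t-power: sqrt(t) on [0, 2); exp(-t/2) on [2, 3); t**(-4) on [3, ∞)
slice at 2, 3, transform all 3 pieces, and sum them
the [0, 2) slice contributes ∫ 1·t^(s-1) dt
on [2, 3) integrate f = exp(-t/2)/sqrt(t) against the kernel
segment [3, ∞) carries t**(-9/2); integrate it

(486*2**s*(2*s - 9) + 243*2**(s + 1/2)*s*(2*s - 9)*uppergamma(s - 1/2, 1) - 243*2**(s + 1/2)*s*(2*s - 9)*uppergamma(s - 1/2, 3/2) - 4*3**(s + 1/2)*s)/(486*s*(2*s - 9))
  0 < Re(s) < 9/2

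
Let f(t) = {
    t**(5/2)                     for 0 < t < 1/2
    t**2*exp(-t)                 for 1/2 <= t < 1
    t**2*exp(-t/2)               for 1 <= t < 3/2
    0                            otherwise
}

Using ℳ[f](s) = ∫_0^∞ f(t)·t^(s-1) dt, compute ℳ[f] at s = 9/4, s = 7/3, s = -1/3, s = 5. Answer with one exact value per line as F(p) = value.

reversing the shared t-power: sqrt(t) on [0, 1/2); exp(-t) on [1/2, 1); exp(-t/2) on [1, 3/2)
split f at 1/2, 1: ℳ[f](s) collects 3 kernel integrals
between 0 and 1/2 the integrand is t**(5/2)·t^(s-1)
between 1/2 and 1 the integrand is t**2*exp(-t)·t^(s-1)
for t in [1, 3/2): the term is ∫ t**2*exp(-t/2)·t^(s-1)

F(9/4) = -16*2**(1/4)*uppergamma(17/4, 3/4) - uppergamma(17/4, 1) + 2**(1/4)/152 + uppergamma(17/4, 1/2) + 16*2**(1/4)*uppergamma(17/4, 1/2)
F(7/3) = -16*2**(1/3)*uppergamma(13/3, 3/4) - uppergamma(13/3, 1) + 3*2**(1/6)/464 + uppergamma(13/3, 1/2) + 16*2**(1/3)*uppergamma(13/3, 1/2)
F(-1/3) = -2*2**(2/3)*uppergamma(5/3, 3/4) - uppergamma(5/3, 1) + 3*2**(5/6)/52 + uppergamma(5/3, 1/2) + 2*2**(2/3)*uppergamma(5/3, 1/2)
F(5) = -6243201*exp(-3/4)/32 - 1957*exp(-1) + sqrt(2)/1920 + 9800517*exp(-1/2)/64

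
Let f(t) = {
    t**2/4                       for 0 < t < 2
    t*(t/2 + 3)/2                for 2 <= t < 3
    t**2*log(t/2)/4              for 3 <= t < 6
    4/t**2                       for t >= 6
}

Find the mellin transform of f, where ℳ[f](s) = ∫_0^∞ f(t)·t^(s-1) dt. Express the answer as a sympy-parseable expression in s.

2**s*2**(-s - 1)*(-162*2**(s + 1)*(s - 2)*(s + 1)*(2*s + (s + 1)**2 + 3) - 162*2**(s + 1)*(s - 2)*(2*s + (s + 1)**2 + 3) - 81*3**(s + 1)*(s - 2)*(s + 1)**2*(s + 2)*log(3) + 81*3**(s + 1)*(s - 2)*(s + 1)**2*(s + 2)*log(2) - 81*3**(s + 1)*(s - 2)*(s + 1)*(s + 2)*log(3) + 81*3**(s + 1)*(s - 2)*(s + 1)*(s + 2)*log(2) + 81*3**(s + 1)*(s - 2)*(s + 1)*(s + 2) + 243*3**(s + 1)*(s - 2)*(s + 1)*(2*s + (s + 1)**2 + 3) + 162*3**(s + 1)*(s - 2)*(2*s + (s + 1)**2 + 3) + 162*6**(s + 1)*(s - 2)*(s + 1)**2*(s + 2)*log(3) - 162*6**(s + 1)*(s - 2)*(s + 1)*(s + 2) + 162*6**(s + 1)*(s - 2)*(s + 1)*(s + 2)*log(3) - 2*6**(s + 1)*(s + 1)*(s + 2)*(2*s + (s + 1)**2 + 3))/(54*(s - 2)*(s + 1)*(s + 2)*(2*s + (s + 1)**2 + 3))
  -2 < Re(s) < 2

back out the common scale on t: t**2 on [0, 1); t*(t + 3) on [1, 3/2); t**2*log(t) on [3/2, 3); …
reversing the shared t-power: t**3 on [0, 1); t**2*(t + 3) on [1, 3/2); t**3*log(t) on [3/2, 3); …
invert the shared t-power to get t on [0, 1); t + 3 on [1, 3/2); t*log(t) on [3/2, 3); …
treat the 4 regions marked off by 2, 3, 6 separately and sum
∫ over [0, 2) of t**2/4·t^(s-1) joins the sum
for t in [2, 3): the term is ∫ t*(t/2 + 3)/2·t^(s-1)
the [3, 6) slice contributes ∫ t**2*log(t/2)/4·t^(s-1) dt
for t in [6, ∞): the term is ∫ 4/t**2·t^(s-1)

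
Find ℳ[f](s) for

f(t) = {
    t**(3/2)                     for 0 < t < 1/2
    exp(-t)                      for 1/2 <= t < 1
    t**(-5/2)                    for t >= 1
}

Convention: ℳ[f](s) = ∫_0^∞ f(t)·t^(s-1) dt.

(2*2**s*(2*s - 5)*(2*s + 3)*uppergamma(s, 1/2) - 2*2**s*(2*s - 5)*(2*s + 3)*uppergamma(s, 1) - 4*2**s*(2*s + 3) + sqrt(2)*(2*s - 5))/(2*2**s*(2*s - 5)*(2*s + 3))
  -3/2 < Re(s) < 5/2

split f at 1/2, 1: ℳ[f](s) collects 3 kernel integrals
over [0, 1/2), the kernel integral of t**(3/2) enters the sum
over [1/2, 1), the kernel integral of exp(-t) enters the sum
over [1, ∞), the kernel integral of t**(-5/2) enters the sum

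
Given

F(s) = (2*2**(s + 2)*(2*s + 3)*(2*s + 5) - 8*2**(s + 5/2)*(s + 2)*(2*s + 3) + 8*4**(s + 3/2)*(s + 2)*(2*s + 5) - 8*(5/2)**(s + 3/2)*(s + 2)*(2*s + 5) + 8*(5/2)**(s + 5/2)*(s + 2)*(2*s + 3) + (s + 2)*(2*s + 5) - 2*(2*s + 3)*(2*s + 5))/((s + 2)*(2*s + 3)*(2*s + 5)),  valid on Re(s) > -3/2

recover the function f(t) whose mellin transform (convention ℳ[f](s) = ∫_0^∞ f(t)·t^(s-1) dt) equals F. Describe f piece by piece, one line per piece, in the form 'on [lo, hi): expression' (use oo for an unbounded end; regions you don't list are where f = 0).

decompose at 1, 2, 5/2; ℳ[f](s) sums the 4 pieces' integrals
piece [0, 1): integrate t**(3/2)/2 against the kernel
for t in [1, 2): the term is ∫ 2*t**2·t^(s-1)
on [2, 5/2) integrate f = 4*t**(5/2) against the kernel
∫ 4*t**(3/2)·t^(s-1) over [5/2, 4)

on [0, 1): t**(3/2)/2
on [1, 2): 2*t**2
on [2, 5/2): 4*t**(5/2)
on [5/2, 4): 4*t**(3/2)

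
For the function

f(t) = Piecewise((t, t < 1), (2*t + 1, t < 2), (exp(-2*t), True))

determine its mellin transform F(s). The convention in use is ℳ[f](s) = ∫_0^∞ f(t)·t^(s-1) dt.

(2**s*s*(s + 1)*uppergamma(s, 4) - 2*4**s*s - 4**s + 5*8**s*s + 8**s)/(4**s*s*(s + 1))
  Re(s) > -1

cuts at 1, 2: linearity sums the 3 kernel integrals
segment 0 to 1 holds t; add its integral
the [1, 2) slice contributes ∫ (2*t + 1)·t^(s-1) dt
the [2, ∞) slice contributes ∫ exp(-2*t)·t^(s-1) dt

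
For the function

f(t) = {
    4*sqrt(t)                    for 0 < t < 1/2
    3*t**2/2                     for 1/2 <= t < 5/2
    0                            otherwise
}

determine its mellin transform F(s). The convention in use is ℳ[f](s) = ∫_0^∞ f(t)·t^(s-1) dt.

(75*5**s*(2*s + 1) - 6*s + 32*sqrt(2)*(s + 2) - 3)/(8*2**s*(s + 2)*(2*s + 1))
  Re(s) > -1/2

f breaks at 1/2 into 2 integrals to sum
over [0, 1/2), the kernel integral of 4*sqrt(t) enters the sum
piece [1/2, 5/2): integrate 3*t**2/2 against the kernel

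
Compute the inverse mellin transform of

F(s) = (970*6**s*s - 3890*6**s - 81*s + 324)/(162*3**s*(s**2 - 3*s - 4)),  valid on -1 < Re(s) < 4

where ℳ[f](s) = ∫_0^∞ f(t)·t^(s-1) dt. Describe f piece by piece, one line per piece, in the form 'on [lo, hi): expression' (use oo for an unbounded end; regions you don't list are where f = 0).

remove the common scale on t first: t on [0, 1/2); 2*t on [1/2, 3); t**(-4) on [3, ∞)
linearity at 1/3, 2 turns ℳ[f](s) into 3 summed integrals
segment 0 to 1/3 holds 3*t/2; add its integral
on [1/3, 2): add ∫ 3*t·t^(s-1) dt
on [2, ∞) integrate f = 16/(81*t**4) against the kernel

on [0, 1/3): 3*t/2
on [1/3, 2): 3*t
on [2, oo): 16/(81*t**4)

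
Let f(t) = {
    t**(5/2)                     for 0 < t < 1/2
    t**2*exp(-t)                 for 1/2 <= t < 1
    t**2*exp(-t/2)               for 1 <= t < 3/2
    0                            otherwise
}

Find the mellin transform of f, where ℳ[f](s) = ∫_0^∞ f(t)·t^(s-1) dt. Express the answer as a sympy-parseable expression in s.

the shared t-power comes off first: t**(3/2) on [0, 1/2); t*exp(-t) on [1/2, 1); t*exp(-t/2) on [1, 3/2)
remove the shared t-power first: 1/sqrt(t) on [0, 1/2); exp(-t)/t on [1/2, 1); exp(-t/2)/t on [1, 3/2)
strip the shared t-power: sqrt(t) on [0, 1/2); exp(-t) on [1/2, 1); exp(-t/2) on [1, 3/2)
along the cuts 1/2, 1, ℳ[f](s) splits into 3 integrals
∫ t**(5/2)·t^(s-1) over [0, 1/2)
on [1/2, 1) integrate f = t**2*exp(-t) against the kernel
for t in [1, 3/2): the term is ∫ t**2*exp(-t/2)·t^(s-1)

(16*2**(2*s)*(2*s + 5)*uppergamma(s + 2, 1/2) - 16*2**(2*s)*(2*s + 5)*uppergamma(s + 2, 3/4) + 4*2**s*(2*s + 5)*uppergamma(s + 2, 1/2) - 4*2**s*(2*s + 5)*uppergamma(s + 2, 1) + sqrt(2))/(4*2**s*(2*s + 5))
  Re(s) > -5/2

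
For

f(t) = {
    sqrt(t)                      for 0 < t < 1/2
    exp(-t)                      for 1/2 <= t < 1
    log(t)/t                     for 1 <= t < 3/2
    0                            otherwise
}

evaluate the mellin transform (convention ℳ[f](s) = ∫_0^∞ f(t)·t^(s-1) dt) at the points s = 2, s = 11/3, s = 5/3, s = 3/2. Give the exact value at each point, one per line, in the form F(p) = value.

F(2) = -2*exp(-1) - 1/2 + sqrt(2)/20 + log(205891132094649/1073741824)/20 + 3*exp(-1/2)/2
F(11/3) = -uppergamma(11/3, 1) - 81*2**(1/3)*3**(2/3)/512 + 3*2**(5/6)/400 + 9/64 + log(3**(27*2**(1/3)*3**(2/3)/64)/2**(27*2**(1/3)*3**(2/3)/64)) + uppergamma(11/3, 1/2)
F(5/3) = -9*2**(1/3)*3**(2/3)/8 - uppergamma(5/3, 1) + 3*2**(5/6)/52 + uppergamma(5/3, 1/2) + log(3**(3*2**(1/3)*3**(2/3)/4)/2**(3*2**(1/3)*3**(2/3)/4)) + 9/4
F(3/2) = -2*sqrt(6) - exp(-1) - sqrt(pi)*erfc(1)/2 + sqrt(pi)*erfc(sqrt(2)/2)/2 + sqrt(2)*exp(-1/2)/2 + exp(-3/2)*log(3**(8*sqrt(6)*exp(3/2))/2**(8*sqrt(6)*exp(3/2)))/8 + 33/8

breakpoints 1/2, 1: one integral from each of the 3 segments
∫ sqrt(t)·t^(s-1) over [0, 1/2)
piece [1/2, 1): integrate exp(-t) against the kernel
between 1 and 3/2 the integrand is log(t)/t·t^(s-1)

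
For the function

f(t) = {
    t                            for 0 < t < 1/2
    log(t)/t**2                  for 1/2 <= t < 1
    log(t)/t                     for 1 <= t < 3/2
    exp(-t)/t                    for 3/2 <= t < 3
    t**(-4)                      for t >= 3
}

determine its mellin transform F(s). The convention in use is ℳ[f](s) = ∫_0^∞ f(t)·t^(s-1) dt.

undo the shared t-power: t**2 on [0, 1/2); log(t)/t on [1/2, 1); log(t) on [1, 3/2); …
decompose at 1/2, 1, 3/2, 3; ℳ[f](s) sums the 5 pieces' integrals
[0, 1/2) adds the kernel integral of t
over [1/2, 1), the kernel integral of log(t)/t**2 enters the sum
[1, 3/2) adds the kernel integral of log(t)/t
∫ over [3/2, 3) of exp(-t)/t·t^(s-1) joins the sum
the [3, ∞) slice contributes ∫ t**(-4)·t^(s-1) dt

2**(1 - s)*(108*2**(s - 1)*(s - 4)*(s - 1)**2*(s + 1)*(-2*s + (s - 1)**2 + 3)*uppergamma(s - 1, 3/2) - 108*2**(s - 1)*(s - 4)*(s - 1)**2*(s + 1)*(-2*s + (s - 1)**2 + 3)*uppergamma(s - 1, 3) - 108*2**(s - 1)*(s - 4)*(s - 1)**2*(s + 1) + 108*2**(s - 1)*(s - 4)*(s + 1)*(-2*s + (s - 1)**2 + 3) - 108*3**(s - 1)*(s - 4)*(s - 1)*(s + 1)*(-2*s + (s - 1)**2 + 3)*log(2) + 108*3**(s - 1)*(s - 4)*(s - 1)*(s + 1)*(-2*s + (s - 1)**2 + 3)*log(3) - 108*3**(s - 1)*(s - 4)*(s + 1)*(-2*s + (s - 1)**2 + 3) - 4*6**(s - 1)*(s - 1)**2*(s + 1)*(-2*s + (s - 1)**2 + 3) + 216*(s - 4)*(s - 1)**3*(s + 1)*log(2) - 216*(s - 4)*(s - 1)**2*(s + 1)*log(2) + 216*(s - 4)*(s - 1)**2*(s + 1) + 27*(s - 4)*(s - 1)**2*(-2*s + (s - 1)**2 + 3))/(108*(s - 4)*(s - 1)**2*(s + 1)*(-2*s + (s - 1)**2 + 3))
  -1 < Re(s) < 4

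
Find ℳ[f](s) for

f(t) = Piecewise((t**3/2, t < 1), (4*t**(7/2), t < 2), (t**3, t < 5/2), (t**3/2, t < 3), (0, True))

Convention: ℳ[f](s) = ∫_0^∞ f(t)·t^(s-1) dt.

(-128*2**s*(2*s + 7) + 1024*2**(s + 1/2)*(s + 3) + 216*3**s*(2*s + 7) + 125*(5/2)**s*(2*s + 7) - 112*s - 328)/(16*(s + 3)*(2*s + 7))
  Re(s) > -3

split f at 1, 2, 5/2: ℳ[f](s) collects 4 kernel integrals
for t in [0, 1): the term is ∫ t**3/2·t^(s-1)
segment 1 to 2 holds 4*t**(7/2); add its integral
for t in [2, 5/2): the term is ∫ t**3·t^(s-1)
∫ over [5/2, 3) of t**3/2·t^(s-1) joins the sum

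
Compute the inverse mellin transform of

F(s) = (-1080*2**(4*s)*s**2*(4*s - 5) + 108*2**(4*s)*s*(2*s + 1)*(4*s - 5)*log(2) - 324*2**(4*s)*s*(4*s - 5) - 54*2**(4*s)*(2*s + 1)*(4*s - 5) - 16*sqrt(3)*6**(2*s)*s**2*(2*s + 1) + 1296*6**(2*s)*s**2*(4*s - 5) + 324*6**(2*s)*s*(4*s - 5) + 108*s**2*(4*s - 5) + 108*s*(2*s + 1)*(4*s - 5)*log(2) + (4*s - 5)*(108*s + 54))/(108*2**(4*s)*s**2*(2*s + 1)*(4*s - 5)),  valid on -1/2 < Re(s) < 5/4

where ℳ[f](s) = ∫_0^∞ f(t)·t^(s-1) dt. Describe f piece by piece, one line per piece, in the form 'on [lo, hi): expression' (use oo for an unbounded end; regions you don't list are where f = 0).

on [0, 1/16): 2*sqrt(t)
on [1/16, 1): log(2*sqrt(t))
on [1, 9/4): 2*sqrt(t) + 3
on [9/4, oo): sqrt(2)/(8*t**(5/4))

remove the common scale on t first: sqrt(2)*sqrt(t) on [0, 1/8); log(sqrt(2)*sqrt(t)) on [1/8, 2); sqrt(2)*sqrt(t) + 3 on [2, 9/2); …
strip the common scale on t: sqrt(t) on [0, 1/4); log(sqrt(t)) on [1/4, 4); sqrt(t) + 3 on [4, 9); …
the power substitution comes off first: t on [0, 1/2); log(t) on [1/2, 2); t + 3 on [2, 3); …
split f at 1/16, 1, 9/4: ℳ[f](s) collects 4 kernel integrals
[0, 1/16) adds the kernel integral of 2*sqrt(t)
on [1/16, 1) integrate f = log(2*sqrt(t)) against the kernel
the [1, 9/4) slice contributes ∫ (2*sqrt(t) + 3)·t^(s-1) dt
∫ sqrt(2)/(8*t**(5/4))·t^(s-1) over [9/4, ∞)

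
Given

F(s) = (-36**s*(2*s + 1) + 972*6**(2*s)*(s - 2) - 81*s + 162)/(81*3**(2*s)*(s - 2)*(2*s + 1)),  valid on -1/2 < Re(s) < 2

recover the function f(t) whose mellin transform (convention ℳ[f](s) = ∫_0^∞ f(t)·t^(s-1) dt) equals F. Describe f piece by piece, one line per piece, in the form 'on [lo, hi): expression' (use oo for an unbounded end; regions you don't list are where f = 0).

undo the power substitution: 3*t/2 on [0, 1/3); 3*t on [1/3, 2); 16/(81*t**4) on [2, ∞)
peel off the common scale on t: t/2 on [0, 1); t on [1, 6); 16/t**4 on [6, ∞)
undo the common scale on t: t on [0, 1/2); 2*t on [1/2, 3); t**(-4) on [3, ∞)
f breaks at 1/9, 4 into 3 integrals to sum
∫ over [0, 1/9) of 3*sqrt(t)/2·t^(s-1) joins the sum
segment 1/9 to 4 holds 3*sqrt(t); add its integral
the [4, ∞) slice contributes ∫ 16/(81*t**2)·t^(s-1) dt

on [0, 1/9): 3*sqrt(t)/2
on [1/9, 4): 3*sqrt(t)
on [4, oo): 16/(81*t**2)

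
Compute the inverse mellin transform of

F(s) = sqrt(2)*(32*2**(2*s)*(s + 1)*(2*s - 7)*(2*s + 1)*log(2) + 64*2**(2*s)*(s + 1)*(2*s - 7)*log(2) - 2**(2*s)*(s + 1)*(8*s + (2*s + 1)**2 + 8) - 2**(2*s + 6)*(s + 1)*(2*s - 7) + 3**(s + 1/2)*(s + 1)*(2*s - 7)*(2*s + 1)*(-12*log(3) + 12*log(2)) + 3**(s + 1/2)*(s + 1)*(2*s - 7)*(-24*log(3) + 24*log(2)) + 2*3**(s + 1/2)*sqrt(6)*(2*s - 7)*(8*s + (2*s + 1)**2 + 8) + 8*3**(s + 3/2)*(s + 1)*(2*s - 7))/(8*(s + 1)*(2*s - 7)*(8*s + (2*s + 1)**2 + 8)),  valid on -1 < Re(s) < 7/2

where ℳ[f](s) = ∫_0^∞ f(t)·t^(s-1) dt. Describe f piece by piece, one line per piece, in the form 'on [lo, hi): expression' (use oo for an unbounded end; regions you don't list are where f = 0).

back out the common scale on t: t on [0, 3/2); t**(3/2)*log(t) on [3/2, 2); t**(-7/2) on [2, ∞)
undo the shared t-power: sqrt(t) on [0, 3/2); t*log(t) on [3/2, 2); t**(-4) on [2, ∞)
treat the 3 regions marked off by 3, 4 separately and sum
piece [0, 3): integrate t/2 against the kernel
segment 3 to 4 holds sqrt(2)*t**(3/2)*log(t/2)/4; add its integral
∫ 8*sqrt(2)/t**(7/2)·t^(s-1) over [4, ∞)

on [0, 3): t/2
on [3, 4): sqrt(2)*t**(3/2)*log(t/2)/4
on [4, oo): 8*sqrt(2)/t**(7/2)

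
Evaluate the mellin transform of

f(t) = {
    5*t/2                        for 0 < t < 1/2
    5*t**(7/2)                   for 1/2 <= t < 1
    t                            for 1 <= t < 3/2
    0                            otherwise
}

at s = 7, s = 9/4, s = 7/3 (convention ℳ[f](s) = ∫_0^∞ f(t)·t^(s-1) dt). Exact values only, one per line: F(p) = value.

the 3 pieces separated at 1/2, 1 each add one integral
[0, 1/2) adds the kernel integral of 5*t/2
the [1/2, 1) slice contributes ∫ 5*t**(7/2)·t^(s-1) dt
∫ t·t^(s-1) over [1, 3/2)

F(7) = 305875/86016 - 5*sqrt(2)/21504
F(9/4) = -5*2**(1/4)/368 + 5*2**(3/4)/104 + 168/299 + 27*2**(3/4)*3**(1/4)/52
F(7/3) = -3*2**(1/6)/224 + 3*2**(2/3)/64 + 39/70 + 81*2**(2/3)*3**(1/3)/160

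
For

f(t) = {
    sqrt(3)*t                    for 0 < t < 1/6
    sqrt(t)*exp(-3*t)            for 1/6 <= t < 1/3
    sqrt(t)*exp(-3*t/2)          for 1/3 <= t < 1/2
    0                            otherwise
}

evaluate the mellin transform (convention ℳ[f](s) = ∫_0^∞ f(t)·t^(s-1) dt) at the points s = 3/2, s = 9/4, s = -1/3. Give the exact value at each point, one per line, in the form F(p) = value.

strip the shared t-power: sqrt(3)*sqrt(t) on [0, 1/6); exp(-3*t) on [1/6, 1/3); exp(-3*t/2) on [1/3, 1/2)
strip the common scale on t: sqrt(t) on [0, 1/2); exp(-t) on [1/2, 1); exp(-t/2) on [1, 3/2)
linearity at 1/6, 1/3 turns ℳ[f](s) into 3 summed integrals
segment [0, 1/6) carries sqrt(3)*t; integrate it
for t in [1/6, 1/3): the term is ∫ sqrt(t)*exp(-3*t)·t^(s-1)
on [1/3, 1/2): add ∫ sqrt(t)*exp(-3*t/2)·t^(s-1) dt

F(3/2) = -7*exp(-3/4)/9 - 2*exp(-1)/9 + sqrt(2)/180 + 5*exp(-1/2)/6
F(9/4) = 3**(1/4)*(-208*2**(3/4)*uppergamma(11/4, 3/4) - 52*uppergamma(11/4, 1) + 2**(3/4) + 52*uppergamma(11/4, 1/2) + 208*2**(3/4)*uppergamma(11/4, 1/2))/1404
F(-1/3) = 3**(5/6)*(-2**(1/6)*uppergamma(1/6, 3/4)/3 - uppergamma(1/6, 1)/3 + uppergamma(1/6, 1/2)/3 + 2**(1/6)*uppergamma(1/6, 1/2)/3 + 2**(1/3)/4)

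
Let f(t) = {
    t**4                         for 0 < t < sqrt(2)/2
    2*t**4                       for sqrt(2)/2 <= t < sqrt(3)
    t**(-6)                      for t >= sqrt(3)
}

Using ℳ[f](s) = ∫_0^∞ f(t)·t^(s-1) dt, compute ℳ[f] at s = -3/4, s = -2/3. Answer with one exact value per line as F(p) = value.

strip the power substitution: t**2 on [0, 1/2); 2*t**2 on [1/2, 3); t**(-3) on [3, ∞)
strip the shared t-power: t on [0, 1/2); 2*t on [1/2, 3); t**(-4) on [3, ∞)
f breaks at sqrt(2)/2, sqrt(3) into 3 integrals to sum
between 0 and sqrt(2)/2 the integrand is t**4·t^(s-1)
the [sqrt(2)/2, sqrt(3)) slice contributes ∫ 2*t**4·t^(s-1) dt
piece [sqrt(3), ∞): integrate t**(-6) against the kernel

F(-3/4) = 2**(3/8)*(-2187 + 26270*6**(5/8))/28431
F(-2/3) = 2**(1/3)*(-81 + 973*6**(2/3))/1080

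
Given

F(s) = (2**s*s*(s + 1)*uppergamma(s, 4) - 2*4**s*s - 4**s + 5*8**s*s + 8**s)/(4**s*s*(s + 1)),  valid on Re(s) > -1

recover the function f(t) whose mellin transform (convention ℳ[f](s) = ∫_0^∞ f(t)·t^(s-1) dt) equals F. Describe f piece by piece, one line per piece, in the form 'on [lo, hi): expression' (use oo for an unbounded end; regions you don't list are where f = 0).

on [0, 1): t
on [1, 2): 2*t + 1
on [2, oo): exp(-2*t)

along the cuts 1, 2, ℳ[f](s) splits into 3 integrals
on [0, 1) integrate f = t against the kernel
piece [1, 2): integrate (2*t + 1) against the kernel
on [2, ∞) integrate f = exp(-2*t) against the kernel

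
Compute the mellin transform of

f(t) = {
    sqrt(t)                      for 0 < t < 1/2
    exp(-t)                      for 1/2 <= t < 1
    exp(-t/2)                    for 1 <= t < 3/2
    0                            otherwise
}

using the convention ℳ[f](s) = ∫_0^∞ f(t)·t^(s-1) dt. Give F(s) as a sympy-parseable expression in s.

(2**s*(2*s + 1)*uppergamma(s, 1/2) - 2**s*(2*s + 1)*uppergamma(s, 1) + 4**s*(2*s + 1)*uppergamma(s, 1/2) - 4**s*(2*s + 1)*uppergamma(s, 3/4) + sqrt(2))/(2**s*(2*s + 1))
  Re(s) > -1/2

integrate the 3 segments split at 1/2, 1, then add the results
∫ over [0, 1/2) of sqrt(t)·t^(s-1) joins the sum
on [1/2, 1) integrate f = exp(-t) against the kernel
∫ exp(-t/2)·t^(s-1) over [1, 3/2)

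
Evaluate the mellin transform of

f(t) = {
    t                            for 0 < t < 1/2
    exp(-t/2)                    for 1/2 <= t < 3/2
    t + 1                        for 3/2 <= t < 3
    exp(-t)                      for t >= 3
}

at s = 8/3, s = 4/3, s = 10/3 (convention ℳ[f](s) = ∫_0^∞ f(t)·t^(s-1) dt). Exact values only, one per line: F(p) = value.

summing 4 kernel integrals split by 1/2, 3/2, 3 yields ℳ[f](s)
segment 0 to 1/2 holds t; add its integral
on [1/2, 3/2): add ∫ exp(-t/2)·t^(s-1) dt
the [3/2, 3) slice contributes ∫ (t + 1)·t^(s-1) dt
segment [3, ∞) carries exp(-t); integrate it

F(8/3) = 2**(1/3)*(-2816*2**(1/3)*uppergamma(8/3, 3/4) - 621*3**(2/3) + 12 + 352*2**(2/3)*uppergamma(8/3, 3) + 2816*2**(1/3)*uppergamma(8/3, 1/4) + 3780*6**(2/3))/704
F(4/3) = 2**(2/3)*(-117*3**(1/3) - 112*2**(2/3)*uppergamma(4/3, 3/4) + 56*2**(1/3)*uppergamma(4/3, 3) + 6 + 112*2**(2/3)*uppergamma(4/3, 1/4) + 342*6**(1/3))/112
F(10/3) = 2**(2/3)*(-8320*2**(2/3)*uppergamma(10/3, 3/4) - 2268*3**(1/3) + 15 + 1040*2**(1/3)*uppergamma(10/3, 3) + 8320*2**(2/3)*uppergamma(10/3, 1/4) + 27864*6**(1/3))/2080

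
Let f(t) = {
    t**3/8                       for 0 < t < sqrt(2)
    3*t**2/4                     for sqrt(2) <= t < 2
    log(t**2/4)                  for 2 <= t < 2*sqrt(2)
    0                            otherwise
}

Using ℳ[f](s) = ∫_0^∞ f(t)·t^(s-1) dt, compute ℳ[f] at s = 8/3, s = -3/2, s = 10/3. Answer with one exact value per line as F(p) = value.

F(8/3) = -9/2 - 9*2**(1/3)/14 + 3*2**(5/6)/34 + 6*log(2) + 207*2**(2/3)/56
F(-3/2) = 2**(1/4)*(-54 - 3*sqrt(2)*log(2) - sqrt(2) + 62*2**(1/4))/36
F(10/3) = -144/25 - 9*2**(2/3)/16 + 3*2**(1/6)/19 + 48*log(2)/5 + 297*2**(1/3)/50

remove the common scale on t first: t**3 on [0, sqrt(2)/2); 3*t**2 on [sqrt(2)/2, 1); log(t**2) on [1, sqrt(2))
remove the power substitution first: t**(3/2) on [0, 1/2); 3*t on [1/2, 1); log(t) on [1, 2)
the 3 pieces separated at sqrt(2), 2 each add one integral
the [0, sqrt(2)) slice contributes ∫ t**3/8·t^(s-1) dt
piece [sqrt(2), 2): integrate 3*t**2/4 against the kernel
segment [2, 2*sqrt(2)) carries log(t**2/4); integrate it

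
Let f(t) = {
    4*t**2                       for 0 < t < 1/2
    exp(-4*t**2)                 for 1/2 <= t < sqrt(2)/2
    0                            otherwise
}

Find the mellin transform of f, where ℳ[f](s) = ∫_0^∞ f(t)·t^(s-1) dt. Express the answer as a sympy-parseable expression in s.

strip the common scale on t: t**2 on [0, 1); exp(-t**2) on [1, sqrt(2))
peel off the power substitution: t on [0, 1); exp(-t) on [1, 2)
decompose at 1/2; ℳ[f](s) sums the 2 pieces' integrals
on [0, 1/2) integrate f = 4*t**2 against the kernel
the [1/2, sqrt(2)/2) slice contributes ∫ exp(-4*t**2)·t^(s-1) dt

((s + 2)*uppergamma(s/2, 1) - (s + 2)*uppergamma(s/2, 2) + 2)/(2*2**s*(s + 2))
  Re(s) > -2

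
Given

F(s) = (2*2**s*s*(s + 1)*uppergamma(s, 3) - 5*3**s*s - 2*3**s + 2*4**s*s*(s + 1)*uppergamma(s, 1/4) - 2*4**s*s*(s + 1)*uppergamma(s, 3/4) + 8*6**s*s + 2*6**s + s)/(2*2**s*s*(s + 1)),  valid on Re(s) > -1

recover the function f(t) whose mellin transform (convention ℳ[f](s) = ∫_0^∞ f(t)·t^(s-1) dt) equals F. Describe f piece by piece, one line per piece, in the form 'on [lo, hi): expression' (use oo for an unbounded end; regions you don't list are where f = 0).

integrate the 4 segments split at 1/2, 3/2, 3, then add the results
piece [0, 1/2): integrate t against the kernel
over [1/2, 3/2), the kernel integral of exp(-t/2) enters the sum
segment 3/2 to 3 holds (t + 1); add its integral
on [3, ∞): add ∫ exp(-t)·t^(s-1) dt

on [0, 1/2): t
on [1/2, 3/2): exp(-t/2)
on [3/2, 3): t + 1
on [3, oo): exp(-t)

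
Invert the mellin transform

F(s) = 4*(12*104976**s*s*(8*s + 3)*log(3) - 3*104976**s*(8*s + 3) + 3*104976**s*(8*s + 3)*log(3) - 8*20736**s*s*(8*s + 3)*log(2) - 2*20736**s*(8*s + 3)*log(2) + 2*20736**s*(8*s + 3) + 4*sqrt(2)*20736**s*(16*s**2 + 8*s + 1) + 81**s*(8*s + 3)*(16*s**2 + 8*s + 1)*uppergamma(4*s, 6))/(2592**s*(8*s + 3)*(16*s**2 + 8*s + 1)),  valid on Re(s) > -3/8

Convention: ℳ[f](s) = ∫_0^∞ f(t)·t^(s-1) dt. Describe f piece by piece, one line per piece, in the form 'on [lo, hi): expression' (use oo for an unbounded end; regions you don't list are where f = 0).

on [0, 8): 2**(3/8)*t**(3/8)
on [8, 81/2): 2**(1/4)*t**(1/4)*log(2**(1/4)*t**(1/4))
on [81/2, oo): exp(-2*2**(1/4)*t**(1/4))

back out the common scale on t: t**(3/8) on [0, 16); t**(1/4)*log(t**(1/4)) on [16, 81); exp(-2*t**(1/4)) on [81, ∞)
peel off the power substitution: t**(3/4) on [0, 4); sqrt(t)*log(sqrt(t)) on [4, 9); exp(-2*sqrt(t)) on [9, ∞)
undo the power substitution: t**(3/2) on [0, 2); t*log(t) on [2, 3); exp(-2*t) on [3, ∞)
decompose at 8, 81/2; ℳ[f](s) sums the 3 pieces' integrals
piece [0, 8): integrate 2**(3/8)*t**(3/8) against the kernel
segment 8 to 81/2 holds 2**(1/4)*t**(1/4)*log(2**(1/4)*t**(1/4)); add its integral
for t in [81/2, ∞): the term is ∫ exp(-2*2**(1/4)*t**(1/4))·t^(s-1)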